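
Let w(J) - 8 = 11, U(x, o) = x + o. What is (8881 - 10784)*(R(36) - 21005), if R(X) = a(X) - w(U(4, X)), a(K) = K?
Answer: 39940164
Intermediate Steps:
U(x, o) = o + x
w(J) = 19 (w(J) = 8 + 11 = 19)
R(X) = -19 + X (R(X) = X - 1*19 = X - 19 = -19 + X)
(8881 - 10784)*(R(36) - 21005) = (8881 - 10784)*((-19 + 36) - 21005) = -1903*(17 - 21005) = -1903*(-20988) = 39940164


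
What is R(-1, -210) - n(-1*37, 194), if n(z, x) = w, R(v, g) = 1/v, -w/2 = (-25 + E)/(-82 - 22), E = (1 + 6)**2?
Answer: -19/13 ≈ -1.4615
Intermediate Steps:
E = 49 (E = 7**2 = 49)
w = 6/13 (w = -2*(-25 + 49)/(-82 - 22) = -48/(-104) = -48*(-1)/104 = -2*(-3/13) = 6/13 ≈ 0.46154)
n(z, x) = 6/13
R(-1, -210) - n(-1*37, 194) = 1/(-1) - 1*6/13 = -1 - 6/13 = -19/13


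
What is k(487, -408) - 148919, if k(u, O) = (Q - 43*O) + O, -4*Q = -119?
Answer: -527013/4 ≈ -1.3175e+5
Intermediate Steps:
Q = 119/4 (Q = -1/4*(-119) = 119/4 ≈ 29.750)
k(u, O) = 119/4 - 42*O (k(u, O) = (119/4 - 43*O) + O = 119/4 - 42*O)
k(487, -408) - 148919 = (119/4 - 42*(-408)) - 148919 = (119/4 + 17136) - 148919 = 68663/4 - 148919 = -527013/4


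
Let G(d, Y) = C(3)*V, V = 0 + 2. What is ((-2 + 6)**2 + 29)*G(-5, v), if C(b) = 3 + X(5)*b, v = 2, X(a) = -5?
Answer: -1080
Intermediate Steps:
V = 2
C(b) = 3 - 5*b
G(d, Y) = -24 (G(d, Y) = (3 - 5*3)*2 = (3 - 15)*2 = -12*2 = -24)
((-2 + 6)**2 + 29)*G(-5, v) = ((-2 + 6)**2 + 29)*(-24) = (4**2 + 29)*(-24) = (16 + 29)*(-24) = 45*(-24) = -1080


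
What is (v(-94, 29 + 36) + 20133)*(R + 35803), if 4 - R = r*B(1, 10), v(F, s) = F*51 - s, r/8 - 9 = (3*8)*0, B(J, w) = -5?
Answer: 552414758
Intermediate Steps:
r = 72 (r = 72 + 8*((3*8)*0) = 72 + 8*(24*0) = 72 + 8*0 = 72 + 0 = 72)
v(F, s) = -s + 51*F (v(F, s) = 51*F - s = -s + 51*F)
R = 364 (R = 4 - 72*(-5) = 4 - 1*(-360) = 4 + 360 = 364)
(v(-94, 29 + 36) + 20133)*(R + 35803) = ((-(29 + 36) + 51*(-94)) + 20133)*(364 + 35803) = ((-1*65 - 4794) + 20133)*36167 = ((-65 - 4794) + 20133)*36167 = (-4859 + 20133)*36167 = 15274*36167 = 552414758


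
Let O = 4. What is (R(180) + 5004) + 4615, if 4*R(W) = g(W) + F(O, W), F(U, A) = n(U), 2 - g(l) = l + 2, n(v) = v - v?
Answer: 9574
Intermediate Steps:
n(v) = 0
g(l) = -l (g(l) = 2 - (l + 2) = 2 - (2 + l) = 2 + (-2 - l) = -l)
F(U, A) = 0
R(W) = -W/4 (R(W) = (-W + 0)/4 = (-W)/4 = -W/4)
(R(180) + 5004) + 4615 = (-1/4*180 + 5004) + 4615 = (-45 + 5004) + 4615 = 4959 + 4615 = 9574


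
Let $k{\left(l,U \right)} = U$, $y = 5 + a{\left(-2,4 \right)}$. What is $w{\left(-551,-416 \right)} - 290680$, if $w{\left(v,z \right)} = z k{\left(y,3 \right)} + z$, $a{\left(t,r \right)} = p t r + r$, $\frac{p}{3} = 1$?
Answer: $-292344$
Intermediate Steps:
$p = 3$ ($p = 3 \cdot 1 = 3$)
$a{\left(t,r \right)} = r + 3 r t$ ($a{\left(t,r \right)} = 3 t r + r = 3 r t + r = r + 3 r t$)
$y = -15$ ($y = 5 + 4 \left(1 + 3 \left(-2\right)\right) = 5 + 4 \left(1 - 6\right) = 5 + 4 \left(-5\right) = 5 - 20 = -15$)
$w{\left(v,z \right)} = 4 z$ ($w{\left(v,z \right)} = z 3 + z = 3 z + z = 4 z$)
$w{\left(-551,-416 \right)} - 290680 = 4 \left(-416\right) - 290680 = -1664 - 290680 = -292344$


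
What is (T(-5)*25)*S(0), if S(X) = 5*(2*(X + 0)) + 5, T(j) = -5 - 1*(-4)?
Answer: -125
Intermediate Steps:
T(j) = -1 (T(j) = -5 + 4 = -1)
S(X) = 5 + 10*X (S(X) = 5*(2*X) + 5 = 10*X + 5 = 5 + 10*X)
(T(-5)*25)*S(0) = (-1*25)*(5 + 10*0) = -25*(5 + 0) = -25*5 = -125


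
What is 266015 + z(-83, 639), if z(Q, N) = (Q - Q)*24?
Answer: 266015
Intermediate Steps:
z(Q, N) = 0 (z(Q, N) = 0*24 = 0)
266015 + z(-83, 639) = 266015 + 0 = 266015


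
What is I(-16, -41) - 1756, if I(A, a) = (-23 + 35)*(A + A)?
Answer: -2140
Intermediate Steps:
I(A, a) = 24*A (I(A, a) = 12*(2*A) = 24*A)
I(-16, -41) - 1756 = 24*(-16) - 1756 = -384 - 1756 = -2140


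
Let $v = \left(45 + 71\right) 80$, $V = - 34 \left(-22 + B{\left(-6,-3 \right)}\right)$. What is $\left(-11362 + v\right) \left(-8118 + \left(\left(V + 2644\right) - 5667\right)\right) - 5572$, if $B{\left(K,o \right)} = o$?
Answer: $21420290$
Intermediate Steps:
$V = 850$ ($V = - 34 \left(-22 - 3\right) = \left(-34\right) \left(-25\right) = 850$)
$v = 9280$ ($v = 116 \cdot 80 = 9280$)
$\left(-11362 + v\right) \left(-8118 + \left(\left(V + 2644\right) - 5667\right)\right) - 5572 = \left(-11362 + 9280\right) \left(-8118 + \left(\left(850 + 2644\right) - 5667\right)\right) - 5572 = - 2082 \left(-8118 + \left(3494 - 5667\right)\right) - 5572 = - 2082 \left(-8118 - 2173\right) - 5572 = \left(-2082\right) \left(-10291\right) - 5572 = 21425862 - 5572 = 21420290$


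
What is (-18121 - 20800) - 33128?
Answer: -72049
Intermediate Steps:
(-18121 - 20800) - 33128 = -38921 - 33128 = -72049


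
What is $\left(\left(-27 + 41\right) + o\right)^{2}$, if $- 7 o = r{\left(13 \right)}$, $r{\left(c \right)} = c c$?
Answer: $\frac{5041}{49} \approx 102.88$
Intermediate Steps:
$r{\left(c \right)} = c^{2}$
$o = - \frac{169}{7}$ ($o = - \frac{13^{2}}{7} = \left(- \frac{1}{7}\right) 169 = - \frac{169}{7} \approx -24.143$)
$\left(\left(-27 + 41\right) + o\right)^{2} = \left(\left(-27 + 41\right) - \frac{169}{7}\right)^{2} = \left(14 - \frac{169}{7}\right)^{2} = \left(- \frac{71}{7}\right)^{2} = \frac{5041}{49}$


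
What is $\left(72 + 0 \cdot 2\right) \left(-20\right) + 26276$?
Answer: $24836$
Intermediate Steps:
$\left(72 + 0 \cdot 2\right) \left(-20\right) + 26276 = \left(72 + 0\right) \left(-20\right) + 26276 = 72 \left(-20\right) + 26276 = -1440 + 26276 = 24836$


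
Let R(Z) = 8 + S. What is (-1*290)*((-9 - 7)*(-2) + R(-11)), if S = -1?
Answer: -11310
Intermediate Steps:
R(Z) = 7 (R(Z) = 8 - 1 = 7)
(-1*290)*((-9 - 7)*(-2) + R(-11)) = (-1*290)*((-9 - 7)*(-2) + 7) = -290*(-16*(-2) + 7) = -290*(32 + 7) = -290*39 = -11310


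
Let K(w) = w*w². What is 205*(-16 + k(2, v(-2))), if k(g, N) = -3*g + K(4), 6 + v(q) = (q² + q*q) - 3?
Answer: 8610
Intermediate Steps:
v(q) = -9 + 2*q² (v(q) = -6 + ((q² + q*q) - 3) = -6 + ((q² + q²) - 3) = -6 + (2*q² - 3) = -6 + (-3 + 2*q²) = -9 + 2*q²)
K(w) = w³
k(g, N) = 64 - 3*g (k(g, N) = -3*g + 4³ = -3*g + 64 = 64 - 3*g)
205*(-16 + k(2, v(-2))) = 205*(-16 + (64 - 3*2)) = 205*(-16 + (64 - 6)) = 205*(-16 + 58) = 205*42 = 8610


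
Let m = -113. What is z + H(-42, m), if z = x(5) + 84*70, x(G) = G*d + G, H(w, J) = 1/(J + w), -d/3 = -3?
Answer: 919149/155 ≈ 5930.0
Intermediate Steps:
d = 9 (d = -3*(-3) = 9)
x(G) = 10*G (x(G) = G*9 + G = 9*G + G = 10*G)
z = 5930 (z = 10*5 + 84*70 = 50 + 5880 = 5930)
z + H(-42, m) = 5930 + 1/(-113 - 42) = 5930 + 1/(-155) = 5930 - 1/155 = 919149/155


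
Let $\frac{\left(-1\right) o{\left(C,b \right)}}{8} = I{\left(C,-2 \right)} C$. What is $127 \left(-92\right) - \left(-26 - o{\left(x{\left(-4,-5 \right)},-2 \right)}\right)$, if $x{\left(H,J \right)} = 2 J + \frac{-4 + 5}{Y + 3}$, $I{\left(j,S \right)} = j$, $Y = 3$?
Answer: $- \frac{111884}{9} \approx -12432.0$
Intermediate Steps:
$x{\left(H,J \right)} = \frac{1}{6} + 2 J$ ($x{\left(H,J \right)} = 2 J + \frac{-4 + 5}{3 + 3} = 2 J + 1 \cdot \frac{1}{6} = 2 J + \frac{1}{6} = \frac{1}{6} + 2 J$)
$o{\left(C,b \right)} = - 8 C^{2}$ ($o{\left(C,b \right)} = - 8 C C = - 8 C^{2}$)
$127 \left(-92\right) - \left(-26 - o{\left(x{\left(-4,-5 \right)},-2 \right)}\right) = 127 \left(-92\right) + \left(\left(- 8 \left(\frac{1}{6} + 2 \left(-5\right)\right)^{2} + 47\right) - 21\right) = -11684 + \left(\left(- 8 \left(\frac{1}{6} - 10\right)^{2} + 47\right) - 21\right) = -11684 + \left(\left(- 8 \left(- \frac{59}{6}\right)^{2} + 47\right) - 21\right) = -11684 + \left(\left(\left(-8\right) \frac{3481}{36} + 47\right) - 21\right) = -11684 + \left(\left(- \frac{6962}{9} + 47\right) - 21\right) = -11684 - \frac{6728}{9} = - \frac{111884}{9}$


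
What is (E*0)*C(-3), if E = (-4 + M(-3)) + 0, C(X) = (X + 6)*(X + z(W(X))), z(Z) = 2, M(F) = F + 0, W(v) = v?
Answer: 0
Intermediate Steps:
M(F) = F
C(X) = (2 + X)*(6 + X) (C(X) = (X + 6)*(X + 2) = (6 + X)*(2 + X) = (2 + X)*(6 + X))
E = -7 (E = (-4 - 3) + 0 = -7 + 0 = -7)
(E*0)*C(-3) = (-7*0)*(12 + (-3)**2 + 8*(-3)) = 0*(12 + 9 - 24) = 0*(-3) = 0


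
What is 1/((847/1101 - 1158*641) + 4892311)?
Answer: 1101/4569187180 ≈ 2.4096e-7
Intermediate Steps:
1/((847/1101 - 1158*641) + 4892311) = 1/((847*(1/1101) - 742278) + 4892311) = 1/((847/1101 - 742278) + 4892311) = 1/(-817247231/1101 + 4892311) = 1/(4569187180/1101) = 1101/4569187180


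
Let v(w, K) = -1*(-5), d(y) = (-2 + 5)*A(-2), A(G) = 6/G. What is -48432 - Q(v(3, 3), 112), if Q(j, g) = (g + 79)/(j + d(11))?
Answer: -193537/4 ≈ -48384.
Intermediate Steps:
d(y) = -9 (d(y) = (-2 + 5)*(6/(-2)) = 3*(6*(-1/2)) = 3*(-3) = -9)
v(w, K) = 5
Q(j, g) = (79 + g)/(-9 + j) (Q(j, g) = (g + 79)/(j - 9) = (79 + g)/(-9 + j))
-48432 - Q(v(3, 3), 112) = -48432 - (79 + 112)/(-9 + 5) = -48432 - 191/(-4) = -48432 - (-1)*191/4 = -48432 - 1*(-191/4) = -48432 + 191/4 = -193537/4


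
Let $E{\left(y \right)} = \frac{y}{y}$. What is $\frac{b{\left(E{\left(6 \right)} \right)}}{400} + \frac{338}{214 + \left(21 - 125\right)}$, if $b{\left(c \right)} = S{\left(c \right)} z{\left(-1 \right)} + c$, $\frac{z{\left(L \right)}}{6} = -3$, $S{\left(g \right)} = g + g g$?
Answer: $\frac{2627}{880} \approx 2.9852$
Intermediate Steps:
$S{\left(g \right)} = g + g^{2}$
$z{\left(L \right)} = -18$ ($z{\left(L \right)} = 6 \left(-3\right) = -18$)
$E{\left(y \right)} = 1$
$b{\left(c \right)} = c - 18 c \left(1 + c\right)$ ($b{\left(c \right)} = c \left(1 + c\right) \left(-18\right) + c = - 18 c \left(1 + c\right) + c = c - 18 c \left(1 + c\right)$)
$\frac{b{\left(E{\left(6 \right)} \right)}}{400} + \frac{338}{214 + \left(21 - 125\right)} = \frac{1 \left(-17 - 18\right)}{400} + \frac{338}{214 + \left(21 - 125\right)} = 1 \left(-17 - 18\right) \frac{1}{400} + \frac{338}{214 - 104} = 1 \left(-35\right) \frac{1}{400} + \frac{338}{110} = \left(-35\right) \frac{1}{400} + 338 \cdot \frac{1}{110} = - \frac{7}{80} + \frac{169}{55} = \frac{2627}{880}$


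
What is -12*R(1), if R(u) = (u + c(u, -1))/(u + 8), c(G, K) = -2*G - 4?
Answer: 20/3 ≈ 6.6667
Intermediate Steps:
c(G, K) = -4 - 2*G
R(u) = (-4 - u)/(8 + u) (R(u) = (u + (-4 - 2*u))/(u + 8) = (-4 - u)/(8 + u))
-12*R(1) = -12*(-4 - 1*1)/(8 + 1) = -12*(-4 - 1)/9 = -4*(-5)/3 = -12*(-5/9) = 20/3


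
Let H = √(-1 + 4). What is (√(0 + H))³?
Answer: 3^(¾) ≈ 2.2795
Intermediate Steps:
H = √3 ≈ 1.7320
(√(0 + H))³ = (√(0 + √3))³ = (√(√3))³ = (3^(¼))³ = 3^(¾)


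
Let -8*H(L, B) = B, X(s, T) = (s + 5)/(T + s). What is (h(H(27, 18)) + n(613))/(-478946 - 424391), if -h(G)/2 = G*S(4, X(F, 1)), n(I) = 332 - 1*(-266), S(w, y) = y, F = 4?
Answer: -6061/9033370 ≈ -0.00067096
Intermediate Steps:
X(s, T) = (5 + s)/(T + s)
H(L, B) = -B/8
n(I) = 598 (n(I) = 332 + 266 = 598)
h(G) = -18*G/5 (h(G) = -2*G*(5 + 4)/(1 + 4) = -2*G*9/5 = -18*G/5)
(h(H(27, 18)) + n(613))/(-478946 - 424391) = (-(-9)*18/20 + 598)/(-478946 - 424391) = (-18/5*(-9/4) + 598)/(-903337) = (81/10 + 598)*(-1/903337) = (6061/10)*(-1/903337) = -6061/9033370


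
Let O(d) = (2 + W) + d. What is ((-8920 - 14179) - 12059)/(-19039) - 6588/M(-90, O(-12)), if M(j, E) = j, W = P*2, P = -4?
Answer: 7144064/95195 ≈ 75.047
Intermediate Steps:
W = -8 (W = -4*2 = -8)
O(d) = -6 + d (O(d) = (2 - 8) + d = -6 + d)
((-8920 - 14179) - 12059)/(-19039) - 6588/M(-90, O(-12)) = ((-8920 - 14179) - 12059)/(-19039) - 6588/(-90) = (-23099 - 12059)*(-1/19039) - 6588*(-1/90) = -35158*(-1/19039) + 366/5 = 35158/19039 + 366/5 = 7144064/95195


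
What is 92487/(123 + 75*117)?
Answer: 30829/2966 ≈ 10.394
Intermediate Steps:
92487/(123 + 75*117) = 92487/(123 + 8775) = 92487/8898 = 92487*(1/8898) = 30829/2966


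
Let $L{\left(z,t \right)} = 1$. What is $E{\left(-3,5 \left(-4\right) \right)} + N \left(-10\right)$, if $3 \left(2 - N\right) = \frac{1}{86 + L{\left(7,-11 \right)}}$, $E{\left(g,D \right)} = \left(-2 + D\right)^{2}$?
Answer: $\frac{121114}{261} \approx 464.04$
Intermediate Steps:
$N = \frac{521}{261}$ ($N = 2 - \frac{1}{3 \left(86 + 1\right)} = 2 - \frac{1}{3 \cdot 87} = 2 - \frac{1}{261} = \frac{521}{261} \approx 1.9962$)
$E{\left(-3,5 \left(-4\right) \right)} + N \left(-10\right) = \left(-2 + 5 \left(-4\right)\right)^{2} + \frac{521}{261} \left(-10\right) = \left(-2 - 20\right)^{2} - \frac{5210}{261} = \left(-22\right)^{2} - \frac{5210}{261} = 484 - \frac{5210}{261} = \frac{121114}{261}$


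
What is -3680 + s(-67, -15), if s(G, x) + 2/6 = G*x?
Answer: -8026/3 ≈ -2675.3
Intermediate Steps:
s(G, x) = -1/3 + G*x
-3680 + s(-67, -15) = -3680 + (-1/3 - 67*(-15)) = -3680 + (-1/3 + 1005) = -3680 + 3014/3 = -8026/3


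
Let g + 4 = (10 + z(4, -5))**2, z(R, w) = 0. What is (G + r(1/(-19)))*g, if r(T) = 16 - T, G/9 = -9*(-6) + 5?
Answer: 997824/19 ≈ 52517.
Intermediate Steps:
G = 531 (G = 9*(-9*(-6) + 5) = 9*(54 + 5) = 9*59 = 531)
g = 96 (g = -4 + (10 + 0)**2 = -4 + 10**2 = -4 + 100 = 96)
(G + r(1/(-19)))*g = (531 + (16 - 1/(-19)))*96 = (531 + (16 - 1*(-1/19)))*96 = (531 + (16 + 1/19))*96 = (531 + 305/19)*96 = (10394/19)*96 = 997824/19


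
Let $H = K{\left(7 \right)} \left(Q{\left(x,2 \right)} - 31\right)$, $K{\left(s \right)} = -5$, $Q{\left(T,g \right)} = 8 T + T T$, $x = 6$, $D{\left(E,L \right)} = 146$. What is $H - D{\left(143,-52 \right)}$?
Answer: $-411$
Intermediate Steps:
$Q{\left(T,g \right)} = T^{2} + 8 T$ ($Q{\left(T,g \right)} = 8 T + T^{2} = T^{2} + 8 T$)
$H = -265$ ($H = - 5 \left(6 \left(8 + 6\right) - 31\right) = - 5 \left(6 \cdot 14 - 31\right) = - 5 \left(84 - 31\right) = \left(-5\right) 53 = -265$)
$H - D{\left(143,-52 \right)} = -265 - 146 = -411$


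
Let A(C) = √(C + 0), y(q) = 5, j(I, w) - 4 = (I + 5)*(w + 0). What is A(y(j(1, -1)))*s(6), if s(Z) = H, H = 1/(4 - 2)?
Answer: √5/2 ≈ 1.1180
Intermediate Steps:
j(I, w) = 4 + w*(5 + I) (j(I, w) = 4 + (I + 5)*(w + 0) = 4 + (5 + I)*w = 4 + w*(5 + I))
H = ½ (H = 1/2 = ½ ≈ 0.50000)
A(C) = √C
s(Z) = ½
A(y(j(1, -1)))*s(6) = √5*(½) = √5/2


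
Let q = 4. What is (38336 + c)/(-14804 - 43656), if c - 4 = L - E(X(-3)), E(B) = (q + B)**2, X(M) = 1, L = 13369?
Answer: -12921/14615 ≈ -0.88409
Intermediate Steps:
E(B) = (4 + B)**2
c = 13348 (c = 4 + (13369 - (4 + 1)**2) = 4 + (13369 - 1*5**2) = 4 + (13369 - 1*25) = 4 + (13369 - 25) = 4 + 13344 = 13348)
(38336 + c)/(-14804 - 43656) = (38336 + 13348)/(-14804 - 43656) = 51684/(-58460) = 51684*(-1/58460) = -12921/14615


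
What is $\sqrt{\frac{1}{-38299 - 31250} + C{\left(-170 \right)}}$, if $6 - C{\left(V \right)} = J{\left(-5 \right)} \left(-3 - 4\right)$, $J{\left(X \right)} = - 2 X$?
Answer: $\frac{\sqrt{367616748927}}{69549} \approx 8.7178$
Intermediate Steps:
$C{\left(V \right)} = 76$ ($C{\left(V \right)} = 6 - \left(-2\right) \left(-5\right) \left(-3 - 4\right) = 6 - 10 \left(-7\right) = 6 - -70 = 6 + 70 = 76$)
$\sqrt{\frac{1}{-38299 - 31250} + C{\left(-170 \right)}} = \sqrt{\frac{1}{-38299 - 31250} + 76} = \sqrt{\frac{1}{-69549} + 76} = \sqrt{- \frac{1}{69549} + 76} = \sqrt{\frac{5285723}{69549}} = \frac{\sqrt{367616748927}}{69549}$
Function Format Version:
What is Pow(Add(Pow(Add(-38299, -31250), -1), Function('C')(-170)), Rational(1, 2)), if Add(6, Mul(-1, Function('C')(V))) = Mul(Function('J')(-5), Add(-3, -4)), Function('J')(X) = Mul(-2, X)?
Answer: Mul(Rational(1, 69549), Pow(367616748927, Rational(1, 2))) ≈ 8.7178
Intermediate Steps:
Function('C')(V) = 76 (Function('C')(V) = Add(6, Mul(-1, Mul(Mul(-2, -5), Add(-3, -4)))) = Add(6, Mul(-1, Mul(10, -7))) = Add(6, Mul(-1, -70)) = Add(6, 70) = 76)
Pow(Add(Pow(Add(-38299, -31250), -1), Function('C')(-170)), Rational(1, 2)) = Pow(Add(Pow(Add(-38299, -31250), -1), 76), Rational(1, 2)) = Pow(Add(Pow(-69549, -1), 76), Rational(1, 2)) = Pow(Add(Rational(-1, 69549), 76), Rational(1, 2)) = Pow(Rational(5285723, 69549), Rational(1, 2)) = Mul(Rational(1, 69549), Pow(367616748927, Rational(1, 2)))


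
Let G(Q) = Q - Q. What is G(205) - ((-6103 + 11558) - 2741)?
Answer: -2714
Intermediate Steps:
G(Q) = 0
G(205) - ((-6103 + 11558) - 2741) = 0 - ((-6103 + 11558) - 2741) = 0 - (5455 - 2741) = 0 - 1*2714 = 0 - 2714 = -2714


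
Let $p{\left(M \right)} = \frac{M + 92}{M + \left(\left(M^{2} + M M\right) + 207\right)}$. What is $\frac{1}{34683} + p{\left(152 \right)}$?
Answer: $\frac{8509219}{1615083261} \approx 0.0052686$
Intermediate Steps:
$p{\left(M \right)} = \frac{92 + M}{207 + M + 2 M^{2}}$ ($p{\left(M \right)} = \frac{92 + M}{M + \left(\left(M^{2} + M^{2}\right) + 207\right)} = \frac{92 + M}{M + \left(2 M^{2} + 207\right)} = \frac{92 + M}{M + \left(207 + 2 M^{2}\right)} = \frac{92 + M}{207 + M + 2 M^{2}}$)
$\frac{1}{34683} + p{\left(152 \right)} = \frac{1}{34683} + \frac{92 + 152}{207 + 152 + 2 \cdot 152^{2}} = \frac{1}{34683} + \frac{1}{207 + 152 + 2 \cdot 23104} \cdot 244 = \frac{1}{34683} + \frac{1}{207 + 152 + 46208} \cdot 244 = \frac{1}{34683} + \frac{1}{46567} \cdot 244 = \frac{1}{34683} + \frac{244}{46567} = \frac{8509219}{1615083261}$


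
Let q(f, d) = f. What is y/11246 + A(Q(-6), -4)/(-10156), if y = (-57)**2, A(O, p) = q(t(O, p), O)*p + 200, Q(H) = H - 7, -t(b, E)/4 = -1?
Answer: 7731895/28553594 ≈ 0.27079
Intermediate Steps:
t(b, E) = 4 (t(b, E) = -4*(-1) = 4)
Q(H) = -7 + H
A(O, p) = 200 + 4*p (A(O, p) = 4*p + 200 = 200 + 4*p)
y = 3249
y/11246 + A(Q(-6), -4)/(-10156) = 3249/11246 + (200 + 4*(-4))/(-10156) = 3249*(1/11246) + (200 - 16)*(-1/10156) = 3249/11246 + 184*(-1/10156) = 3249/11246 - 46/2539 = 7731895/28553594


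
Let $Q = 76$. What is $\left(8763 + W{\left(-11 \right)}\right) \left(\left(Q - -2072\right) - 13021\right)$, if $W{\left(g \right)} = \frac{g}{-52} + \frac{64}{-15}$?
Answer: $- \frac{74284085921}{780} \approx -9.5236 \cdot 10^{7}$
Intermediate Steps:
$W{\left(g \right)} = - \frac{64}{15} - \frac{g}{52}$ ($W{\left(g \right)} = g \left(- \frac{1}{52}\right) + 64 \left(- \frac{1}{15}\right) = - \frac{g}{52} - \frac{64}{15} = - \frac{64}{15} - \frac{g}{52}$)
$\left(8763 + W{\left(-11 \right)}\right) \left(\left(Q - -2072\right) - 13021\right) = \left(8763 - \frac{3163}{780}\right) \left(\left(76 - -2072\right) - 13021\right) = \left(8763 + \left(- \frac{64}{15} + \frac{11}{52}\right)\right) \left(\left(76 + 2072\right) - 13021\right) = \left(8763 - \frac{3163}{780}\right) \left(2148 - 13021\right) = \frac{6831977}{780} \left(-10873\right) = - \frac{74284085921}{780}$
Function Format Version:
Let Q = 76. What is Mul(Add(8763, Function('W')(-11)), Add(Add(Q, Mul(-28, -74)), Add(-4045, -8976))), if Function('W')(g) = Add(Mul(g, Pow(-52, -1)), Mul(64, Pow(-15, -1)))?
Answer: Rational(-74284085921, 780) ≈ -9.5236e+7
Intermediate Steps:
Function('W')(g) = Add(Rational(-64, 15), Mul(Rational(-1, 52), g)) (Function('W')(g) = Add(Mul(g, Rational(-1, 52)), Mul(64, Rational(-1, 15))) = Add(Mul(Rational(-1, 52), g), Rational(-64, 15)) = Add(Rational(-64, 15), Mul(Rational(-1, 52), g)))
Mul(Add(8763, Function('W')(-11)), Add(Add(Q, Mul(-28, -74)), Add(-4045, -8976))) = Mul(Add(8763, Add(Rational(-64, 15), Mul(Rational(-1, 52), -11))), Add(Add(76, Mul(-28, -74)), Add(-4045, -8976))) = Mul(Add(8763, Add(Rational(-64, 15), Rational(11, 52))), Add(Add(76, 2072), -13021)) = Mul(Add(8763, Rational(-3163, 780)), Add(2148, -13021)) = Mul(Rational(6831977, 780), -10873) = Rational(-74284085921, 780)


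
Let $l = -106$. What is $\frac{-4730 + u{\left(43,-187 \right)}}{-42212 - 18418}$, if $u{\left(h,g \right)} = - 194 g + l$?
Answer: $- \frac{15721}{30315} \approx -0.51859$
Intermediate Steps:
$u{\left(h,g \right)} = -106 - 194 g$ ($u{\left(h,g \right)} = - 194 g - 106 = -106 - 194 g$)
$\frac{-4730 + u{\left(43,-187 \right)}}{-42212 - 18418} = \frac{-4730 - -36172}{-42212 - 18418} = \frac{-4730 + \left(-106 + 36278\right)}{-60630} = \left(-4730 + 36172\right) \left(- \frac{1}{60630}\right) = 31442 \left(- \frac{1}{60630}\right) = - \frac{15721}{30315}$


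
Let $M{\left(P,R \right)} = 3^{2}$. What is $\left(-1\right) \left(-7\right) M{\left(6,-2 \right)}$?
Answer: $63$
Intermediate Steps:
$M{\left(P,R \right)} = 9$
$\left(-1\right) \left(-7\right) M{\left(6,-2 \right)} = \left(-1\right) \left(-7\right) 9 = 7 \cdot 9 = 63$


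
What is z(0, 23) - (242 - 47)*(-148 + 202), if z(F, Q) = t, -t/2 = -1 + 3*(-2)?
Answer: -10516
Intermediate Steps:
t = 14 (t = -2*(-1 + 3*(-2)) = -2*(-1 - 6) = -2*(-7) = 14)
z(F, Q) = 14
z(0, 23) - (242 - 47)*(-148 + 202) = 14 - (242 - 47)*(-148 + 202) = 14 - 195*54 = 14 - 1*10530 = 14 - 10530 = -10516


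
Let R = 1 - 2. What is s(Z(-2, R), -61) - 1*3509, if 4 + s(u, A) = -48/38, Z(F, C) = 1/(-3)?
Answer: -66771/19 ≈ -3514.3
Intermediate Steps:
R = -1
Z(F, C) = -⅓
s(u, A) = -100/19 (s(u, A) = -4 - 48/38 = -4 - 48*1/38 = -4 - 24/19 = -100/19)
s(Z(-2, R), -61) - 1*3509 = -100/19 - 1*3509 = -100/19 - 3509 = -66771/19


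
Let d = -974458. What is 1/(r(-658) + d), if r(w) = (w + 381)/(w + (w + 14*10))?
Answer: -1176/1145962331 ≈ -1.0262e-6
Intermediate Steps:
r(w) = (381 + w)/(140 + 2*w) (r(w) = (381 + w)/(w + (w + 140)) = (381 + w)/(w + (140 + w)) = (381 + w)/(140 + 2*w))
1/(r(-658) + d) = 1/((381 - 658)/(2*(70 - 658)) - 974458) = 1/((½)*(-277)/(-588) - 974458) = 1/((½)*(-1/588)*(-277) - 974458) = 1/(277/1176 - 974458) = 1/(-1145962331/1176) = -1176/1145962331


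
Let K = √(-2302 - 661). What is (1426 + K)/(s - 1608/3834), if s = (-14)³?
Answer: -455607/876842 - 639*I*√2963/1753684 ≈ -0.5196 - 0.019834*I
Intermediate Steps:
K = I*√2963 (K = √(-2963) = I*√2963 ≈ 54.433*I)
s = -2744
(1426 + K)/(s - 1608/3834) = (1426 + I*√2963)/(-2744 - 1608/3834) = (1426 + I*√2963)/(-2744 - 1608*1/3834) = (1426 + I*√2963)/(-2744 - 268/639) = (1426 + I*√2963)/(-1753684/639) = (1426 + I*√2963)*(-639/1753684) = -455607/876842 - 639*I*√2963/1753684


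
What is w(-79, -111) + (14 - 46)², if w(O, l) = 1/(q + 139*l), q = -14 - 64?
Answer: 15879167/15507 ≈ 1024.0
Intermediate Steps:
q = -78
w(O, l) = 1/(-78 + 139*l)
w(-79, -111) + (14 - 46)² = 1/(-78 + 139*(-111)) + (14 - 46)² = 1/(-78 - 15429) + (-32)² = 1/(-15507) + 1024 = -1/15507 + 1024 = 15879167/15507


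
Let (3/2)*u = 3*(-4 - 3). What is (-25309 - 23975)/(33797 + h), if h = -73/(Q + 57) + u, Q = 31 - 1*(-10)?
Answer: -4829832/3310661 ≈ -1.4589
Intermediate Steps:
u = -14 (u = 2*(3*(-4 - 3))/3 = 2*(3*(-7))/3 = (2/3)*(-21) = -14)
Q = 41 (Q = 31 + 10 = 41)
h = -1445/98 (h = -73/(41 + 57) - 14 = -73/98 - 14 = -1445/98 ≈ -14.745)
(-25309 - 23975)/(33797 + h) = (-25309 - 23975)/(33797 - 1445/98) = -49284/3310661/98 = -49284*98/3310661 = -4829832/3310661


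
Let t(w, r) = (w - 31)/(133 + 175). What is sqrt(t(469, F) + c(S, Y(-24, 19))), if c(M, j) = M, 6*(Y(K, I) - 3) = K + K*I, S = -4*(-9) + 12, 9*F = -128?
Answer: sqrt(1172094)/154 ≈ 7.0301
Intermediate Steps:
F = -128/9 (F = (1/9)*(-128) = -128/9 ≈ -14.222)
t(w, r) = -31/308 + w/308 (t(w, r) = (-31 + w)/308 = (-31 + w)*(1/308) = -31/308 + w/308)
S = 48 (S = 36 + 12 = 48)
Y(K, I) = 3 + K/6 + I*K/6 (Y(K, I) = 3 + (K + K*I)/6 = 3 + (K + I*K)/6 = 3 + (K/6 + I*K/6) = 3 + K/6 + I*K/6)
sqrt(t(469, F) + c(S, Y(-24, 19))) = sqrt((-31/308 + (1/308)*469) + 48) = sqrt((-31/308 + 67/44) + 48) = sqrt(219/154 + 48) = sqrt(7611/154) = sqrt(1172094)/154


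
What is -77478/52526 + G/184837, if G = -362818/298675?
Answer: -2138642160869659/1449880193576425 ≈ -1.4750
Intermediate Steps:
G = -362818/298675 (G = -362818*1/298675 = -362818/298675 ≈ -1.2148)
-77478/52526 + G/184837 = -77478/52526 - 362818/298675/184837 = -77478*1/52526 - 362818/298675*1/184837 = -38739/26263 - 362818/55206190975 = -2138642160869659/1449880193576425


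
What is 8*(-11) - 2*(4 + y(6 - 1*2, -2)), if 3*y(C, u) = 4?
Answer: -296/3 ≈ -98.667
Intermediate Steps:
y(C, u) = 4/3 (y(C, u) = (⅓)*4 = 4/3)
8*(-11) - 2*(4 + y(6 - 1*2, -2)) = 8*(-11) - 2*(4 + 4/3) = -88 - 2*16/3 = -88 - 32/3 = -296/3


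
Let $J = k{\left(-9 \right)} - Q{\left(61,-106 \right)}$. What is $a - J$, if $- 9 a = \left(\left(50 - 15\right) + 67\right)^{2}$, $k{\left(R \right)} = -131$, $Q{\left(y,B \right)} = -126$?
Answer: $-1151$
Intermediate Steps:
$a = -1156$ ($a = - \frac{\left(\left(50 - 15\right) + 67\right)^{2}}{9} = - \frac{\left(35 + 67\right)^{2}}{9} = - \frac{102^{2}}{9} = \left(- \frac{1}{9}\right) 10404 = -1156$)
$J = -5$ ($J = -131 - -126 = -131 + 126 = -5$)
$a - J = -1156 - -5 = -1156 + 5 = -1151$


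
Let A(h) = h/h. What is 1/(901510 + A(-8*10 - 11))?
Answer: 1/901511 ≈ 1.1092e-6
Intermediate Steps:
A(h) = 1
1/(901510 + A(-8*10 - 11)) = 1/(901510 + 1) = 1/901511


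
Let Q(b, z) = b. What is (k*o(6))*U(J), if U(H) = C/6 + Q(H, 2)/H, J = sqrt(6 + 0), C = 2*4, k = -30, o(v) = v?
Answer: -420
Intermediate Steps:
C = 8
J = sqrt(6) ≈ 2.4495
U(H) = 7/3 (U(H) = 8/6 + H/H = 8*(1/6) + 1 = 4/3 + 1 = 7/3)
(k*o(6))*U(J) = -30*6*(7/3) = -180*7/3 = -420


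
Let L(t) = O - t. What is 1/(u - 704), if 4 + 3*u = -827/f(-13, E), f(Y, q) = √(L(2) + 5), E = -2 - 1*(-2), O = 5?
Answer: -50784/35135719 + 4962*√2/35135719 ≈ -0.0012456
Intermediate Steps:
L(t) = 5 - t
E = 0 (E = -2 + 2 = 0)
f(Y, q) = 2*√2 (f(Y, q) = √((5 - 1*2) + 5) = √((5 - 2) + 5) = √(3 + 5) = √8 = 2*√2)
u = -4/3 - 827*√2/12 (u = -4/3 + (-827*√2/4)/3 = -4/3 - 827*√2/12 ≈ -98.796)
1/(u - 704) = 1/((-4/3 - 827*√2/12) - 704) = 1/(-2116/3 - 827*√2/12)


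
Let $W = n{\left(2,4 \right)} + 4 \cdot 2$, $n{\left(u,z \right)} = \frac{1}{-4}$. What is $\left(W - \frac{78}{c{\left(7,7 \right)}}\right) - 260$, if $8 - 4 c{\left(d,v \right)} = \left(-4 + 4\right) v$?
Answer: $- \frac{1165}{4} \approx -291.25$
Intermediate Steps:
$n{\left(u,z \right)} = - \frac{1}{4}$
$c{\left(d,v \right)} = 2$ ($c{\left(d,v \right)} = 2 - \frac{\left(-4 + 4\right) v}{4} = 2 - \frac{0 v}{4} = 2 - 0 = 2 + 0 = 2$)
$W = \frac{31}{4}$ ($W = - \frac{1}{4} + 4 \cdot 2 = - \frac{1}{4} + 8 = \frac{31}{4} \approx 7.75$)
$\left(W - \frac{78}{c{\left(7,7 \right)}}\right) - 260 = \left(\frac{31}{4} - \frac{78}{2}\right) - 260 = \left(\frac{31}{4} - 39\right) - 260 = - \frac{125}{4} - 260 = - \frac{1165}{4}$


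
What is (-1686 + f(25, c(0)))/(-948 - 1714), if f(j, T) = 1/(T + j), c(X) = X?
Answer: 42149/66550 ≈ 0.63334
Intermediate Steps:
(-1686 + f(25, c(0)))/(-948 - 1714) = (-1686 + 1/(0 + 25))/(-948 - 1714) = (-1686 + 1/25)/(-2662) = (-1686 + 1/25)*(-1/2662) = -42149/25*(-1/2662) = 42149/66550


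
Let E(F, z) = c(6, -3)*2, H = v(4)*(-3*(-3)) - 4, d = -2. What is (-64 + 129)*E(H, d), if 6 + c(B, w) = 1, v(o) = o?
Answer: -650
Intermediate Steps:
H = 32 (H = 4*(-3*(-3)) - 4 = 4*9 - 4 = 36 - 4 = 32)
c(B, w) = -5 (c(B, w) = -6 + 1 = -5)
E(F, z) = -10 (E(F, z) = -5*2 = -10)
(-64 + 129)*E(H, d) = (-64 + 129)*(-10) = 65*(-10) = -650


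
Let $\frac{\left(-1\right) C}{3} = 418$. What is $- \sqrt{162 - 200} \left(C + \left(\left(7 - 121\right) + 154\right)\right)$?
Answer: $1214 i \sqrt{38} \approx 7483.6 i$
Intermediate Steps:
$C = -1254$ ($C = \left(-3\right) 418 = -1254$)
$- \sqrt{162 - 200} \left(C + \left(\left(7 - 121\right) + 154\right)\right) = - \sqrt{162 - 200} \left(-1254 + \left(\left(7 - 121\right) + 154\right)\right) = - \sqrt{-38} \left(-1254 + \left(-114 + 154\right)\right) = - i \sqrt{38} \left(-1254 + 40\right) = - i \sqrt{38} \left(-1214\right) = 1214 i \sqrt{38}$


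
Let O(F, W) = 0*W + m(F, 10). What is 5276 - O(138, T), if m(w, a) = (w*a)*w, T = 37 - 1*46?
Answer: -185164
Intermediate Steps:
T = -9 (T = 37 - 46 = -9)
m(w, a) = a*w² (m(w, a) = (a*w)*w = a*w²)
O(F, W) = 10*F² (O(F, W) = 0*W + 10*F² = 0 + 10*F² = 10*F²)
5276 - O(138, T) = 5276 - 10*138² = 5276 - 10*19044 = 5276 - 1*190440 = 5276 - 190440 = -185164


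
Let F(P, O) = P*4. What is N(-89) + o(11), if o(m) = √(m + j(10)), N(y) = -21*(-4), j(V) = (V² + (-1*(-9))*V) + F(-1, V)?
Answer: 84 + √197 ≈ 98.036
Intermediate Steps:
F(P, O) = 4*P
j(V) = -4 + V² + 9*V (j(V) = (V² + (-1*(-9))*V) + 4*(-1) = (V² + 9*V) - 4 = -4 + V² + 9*V)
N(y) = 84
o(m) = √(186 + m) (o(m) = √(m + (-4 + 10² + 9*10)) = √(m + (-4 + 100 + 90)) = √(m + 186) = √(186 + m))
N(-89) + o(11) = 84 + √(186 + 11) = 84 + √197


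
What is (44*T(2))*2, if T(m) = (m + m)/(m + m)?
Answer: 88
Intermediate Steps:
T(m) = 1 (T(m) = (2*m)/((2*m)) = (2*m)*(1/(2*m)) = 1)
(44*T(2))*2 = (44*1)*2 = 44*2 = 88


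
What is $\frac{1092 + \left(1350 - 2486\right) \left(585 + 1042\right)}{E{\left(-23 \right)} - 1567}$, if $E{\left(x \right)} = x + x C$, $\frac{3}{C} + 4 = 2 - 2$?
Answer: $\frac{7388720}{6291} \approx 1174.5$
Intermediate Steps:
$C = - \frac{3}{4}$ ($C = \frac{3}{-4 + \left(2 - 2\right)} = \frac{3}{-4 + 0} = \frac{3}{-4} = 3 \left(- \frac{1}{4}\right) = - \frac{3}{4} \approx -0.75$)
$E{\left(x \right)} = \frac{x}{4}$ ($E{\left(x \right)} = x + x \left(- \frac{3}{4}\right) = x - \frac{3 x}{4} = \frac{x}{4}$)
$\frac{1092 + \left(1350 - 2486\right) \left(585 + 1042\right)}{E{\left(-23 \right)} - 1567} = \frac{1092 + \left(1350 - 2486\right) \left(585 + 1042\right)}{\frac{1}{4} \left(-23\right) - 1567} = \frac{1092 - 1848272}{- \frac{23}{4} - 1567} = \frac{1092 - 1848272}{- \frac{6291}{4}} = \left(-1847180\right) \left(- \frac{4}{6291}\right) = \frac{7388720}{6291}$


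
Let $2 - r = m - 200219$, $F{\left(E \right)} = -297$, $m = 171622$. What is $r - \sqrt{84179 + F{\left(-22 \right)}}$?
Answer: $28599 - \sqrt{83882} \approx 28309.0$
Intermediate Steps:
$r = 28599$ ($r = 2 - \left(171622 - 200219\right) = 2 - -28597 = 2 + 28597 = 28599$)
$r - \sqrt{84179 + F{\left(-22 \right)}} = 28599 - \sqrt{84179 - 297} = 28599 - \sqrt{83882}$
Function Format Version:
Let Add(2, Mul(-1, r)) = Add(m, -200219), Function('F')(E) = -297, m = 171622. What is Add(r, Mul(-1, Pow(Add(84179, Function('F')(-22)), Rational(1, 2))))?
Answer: Add(28599, Mul(-1, Pow(83882, Rational(1, 2)))) ≈ 28309.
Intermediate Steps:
r = 28599 (r = Add(2, Mul(-1, Add(171622, -200219))) = Add(2, Mul(-1, -28597)) = Add(2, 28597) = 28599)
Add(r, Mul(-1, Pow(Add(84179, Function('F')(-22)), Rational(1, 2)))) = Add(28599, Mul(-1, Pow(Add(84179, -297), Rational(1, 2)))) = Add(28599, Mul(-1, Pow(83882, Rational(1, 2))))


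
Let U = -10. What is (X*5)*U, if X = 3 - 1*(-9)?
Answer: -600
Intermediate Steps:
X = 12 (X = 3 + 9 = 12)
(X*5)*U = (12*5)*(-10) = 60*(-10) = -600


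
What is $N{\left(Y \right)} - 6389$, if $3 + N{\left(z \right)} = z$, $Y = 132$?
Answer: $-6260$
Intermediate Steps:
$N{\left(z \right)} = -3 + z$
$N{\left(Y \right)} - 6389 = \left(-3 + 132\right) - 6389 = 129 - 6389 = -6260$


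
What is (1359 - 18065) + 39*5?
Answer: -16511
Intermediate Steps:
(1359 - 18065) + 39*5 = -16706 + 195 = -16511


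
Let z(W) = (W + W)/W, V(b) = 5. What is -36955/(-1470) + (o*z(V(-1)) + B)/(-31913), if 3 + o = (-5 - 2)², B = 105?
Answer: 33687295/1340346 ≈ 25.133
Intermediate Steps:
z(W) = 2 (z(W) = (2*W)/W = 2)
o = 46 (o = -3 + (-5 - 2)² = -3 + (-7)² = -3 + 49 = 46)
-36955/(-1470) + (o*z(V(-1)) + B)/(-31913) = -36955/(-1470) + (46*2 + 105)/(-31913) = -36955*(-1/1470) + (92 + 105)*(-1/31913) = 7391/294 + 197*(-1/31913) = 7391/294 - 197/31913 = 33687295/1340346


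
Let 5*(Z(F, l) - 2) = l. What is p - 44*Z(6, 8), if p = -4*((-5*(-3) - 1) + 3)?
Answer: -1132/5 ≈ -226.40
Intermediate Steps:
Z(F, l) = 2 + l/5
p = -68 (p = -4*((15 - 1) + 3) = -4*(14 + 3) = -4*17 = -68)
p - 44*Z(6, 8) = -68 - 44*(2 + (1/5)*8) = -68 - 44*(2 + 8/5) = -68 - 44*18/5 = -68 - 792/5 = -1132/5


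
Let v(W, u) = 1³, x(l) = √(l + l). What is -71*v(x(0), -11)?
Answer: -71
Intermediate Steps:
x(l) = √2*√l (x(l) = √(2*l) = √2*√l)
v(W, u) = 1
-71*v(x(0), -11) = -71*1 = -71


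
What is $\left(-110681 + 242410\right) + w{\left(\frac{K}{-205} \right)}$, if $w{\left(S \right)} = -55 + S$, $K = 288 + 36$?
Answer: $\frac{26992846}{205} \approx 1.3167 \cdot 10^{5}$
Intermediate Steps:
$K = 324$
$\left(-110681 + 242410\right) + w{\left(\frac{K}{-205} \right)} = \left(-110681 + 242410\right) - \left(55 - \frac{324}{-205}\right) = 131729 + \left(-55 + 324 \left(- \frac{1}{205}\right)\right) = 131729 - \frac{11599}{205} = \frac{26992846}{205}$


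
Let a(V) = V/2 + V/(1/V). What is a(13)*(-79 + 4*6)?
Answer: -19305/2 ≈ -9652.5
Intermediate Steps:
a(V) = V² + V/2 (a(V) = V*(½) + V*V = V/2 + V² = V² + V/2)
a(13)*(-79 + 4*6) = (13*(½ + 13))*(-79 + 4*6) = (13*(27/2))*(-79 + 24) = (351/2)*(-55) = -19305/2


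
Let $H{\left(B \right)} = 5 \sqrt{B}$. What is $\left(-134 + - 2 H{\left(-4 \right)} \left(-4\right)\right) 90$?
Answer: $-12060 + 7200 i \approx -12060.0 + 7200.0 i$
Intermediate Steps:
$\left(-134 + - 2 H{\left(-4 \right)} \left(-4\right)\right) 90 = \left(-134 + - 2 \cdot 5 \sqrt{-4} \left(-4\right)\right) 90 = \left(-134 + - 2 \cdot 5 \cdot 2 i \left(-4\right)\right) 90 = \left(-134 + - 2 \cdot 10 i \left(-4\right)\right) 90 = \left(-134 + - 20 i \left(-4\right)\right) 90 = \left(-134 + 80 i\right) 90 = -12060 + 7200 i$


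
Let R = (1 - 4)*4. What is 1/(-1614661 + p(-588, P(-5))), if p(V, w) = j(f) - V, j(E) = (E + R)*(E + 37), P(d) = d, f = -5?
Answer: -1/1614617 ≈ -6.1934e-7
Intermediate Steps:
R = -12 (R = -3*4 = -12)
j(E) = (-12 + E)*(37 + E) (j(E) = (E - 12)*(E + 37) = (-12 + E)*(37 + E))
p(V, w) = -544 - V (p(V, w) = (-444 + (-5)² + 25*(-5)) - V = (-444 + 25 - 125) - V = -544 - V)
1/(-1614661 + p(-588, P(-5))) = 1/(-1614661 + (-544 - 1*(-588))) = 1/(-1614661 + (-544 + 588)) = 1/(-1614661 + 44) = 1/(-1614617) = -1/1614617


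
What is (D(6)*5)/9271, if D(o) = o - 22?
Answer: -80/9271 ≈ -0.0086291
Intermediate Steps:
D(o) = -22 + o
(D(6)*5)/9271 = ((-22 + 6)*5)/9271 = -16*5*(1/9271) = -80*1/9271 = -80/9271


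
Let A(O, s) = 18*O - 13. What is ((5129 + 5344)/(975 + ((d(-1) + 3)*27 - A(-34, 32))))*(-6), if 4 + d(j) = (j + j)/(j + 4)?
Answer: -62838/1555 ≈ -40.410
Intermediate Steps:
d(j) = -4 + 2*j/(4 + j) (d(j) = -4 + (j + j)/(j + 4) = -4 + (2*j)/(4 + j) = -4 + 2*j/(4 + j))
A(O, s) = -13 + 18*O
((5129 + 5344)/(975 + ((d(-1) + 3)*27 - A(-34, 32))))*(-6) = ((5129 + 5344)/(975 + ((2*(-8 - 1*(-1))/(4 - 1) + 3)*27 - (-13 + 18*(-34)))))*(-6) = (10473/(975 + ((2*(-8 + 1)/3 + 3)*27 - (-13 - 612))))*(-6) = (10473/(975 + ((2*(⅓)*(-7) + 3)*27 - 1*(-625))))*(-6) = (10473/(975 + ((-14/3 + 3)*27 + 625)))*(-6) = (10473/(975 + (-5/3*27 + 625)))*(-6) = (10473/(975 + (-45 + 625)))*(-6) = (10473/(975 + 580))*(-6) = (10473/1555)*(-6) = -62838/1555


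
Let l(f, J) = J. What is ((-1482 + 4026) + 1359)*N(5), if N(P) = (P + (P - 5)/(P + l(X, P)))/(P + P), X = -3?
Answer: 3903/2 ≈ 1951.5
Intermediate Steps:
N(P) = (P + (-5 + P)/(2*P))/(2*P) (N(P) = (P + (P - 5)/(P + P))/(P + P) = (P + (-5 + P)/((2*P)))/((2*P)) = (P + (-5 + P)*(1/(2*P)))*(1/(2*P)) = (P + (-5 + P)/(2*P))*(1/(2*P)) = (P + (-5 + P)/(2*P))/(2*P))
((-1482 + 4026) + 1359)*N(5) = ((-1482 + 4026) + 1359)*((¼)*(-5 + 5 + 2*5²)/5²) = (2544 + 1359)*((¼)*(1/25)*(-5 + 5 + 2*25)) = 3903*((¼)*(1/25)*(-5 + 5 + 50)) = 3903*((¼)*(1/25)*50) = 3903*(½) = 3903/2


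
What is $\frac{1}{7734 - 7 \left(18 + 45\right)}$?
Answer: $\frac{1}{7293} \approx 0.00013712$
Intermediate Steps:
$\frac{1}{7734 - 7 \left(18 + 45\right)} = \frac{1}{7734 - 441} = \frac{1}{7293}$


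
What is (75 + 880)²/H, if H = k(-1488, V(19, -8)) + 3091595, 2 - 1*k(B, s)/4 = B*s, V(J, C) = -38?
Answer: 912025/2865427 ≈ 0.31829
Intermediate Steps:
k(B, s) = 8 - 4*B*s
H = 2865427 (H = (8 - 4*(-1488)*(-38)) + 3091595 = (8 - 226176) + 3091595 = -226168 + 3091595 = 2865427)
(75 + 880)²/H = (75 + 880)²/2865427 = 955²*(1/2865427) = 912025*(1/2865427) = 912025/2865427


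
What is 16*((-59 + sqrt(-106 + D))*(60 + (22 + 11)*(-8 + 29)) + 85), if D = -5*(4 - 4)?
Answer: -709472 + 12048*I*sqrt(106) ≈ -7.0947e+5 + 1.2404e+5*I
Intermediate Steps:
D = 0 (D = -5*0 = 0)
16*((-59 + sqrt(-106 + D))*(60 + (22 + 11)*(-8 + 29)) + 85) = 16*((-59 + sqrt(-106 + 0))*(60 + (22 + 11)*(-8 + 29)) + 85) = 16*((-59 + sqrt(-106))*(60 + 33*21) + 85) = 16*((-59 + I*sqrt(106))*(60 + 693) + 85) = 16*((-59 + I*sqrt(106))*753 + 85) = 16*((-44427 + 753*I*sqrt(106)) + 85) = 16*(-44342 + 753*I*sqrt(106)) = -709472 + 12048*I*sqrt(106)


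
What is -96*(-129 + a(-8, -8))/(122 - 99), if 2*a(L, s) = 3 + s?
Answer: 12624/23 ≈ 548.87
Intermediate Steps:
a(L, s) = 3/2 + s/2 (a(L, s) = (3 + s)/2 = 3/2 + s/2)
-96*(-129 + a(-8, -8))/(122 - 99) = -96*(-129 + (3/2 + (½)*(-8)))/(122 - 99) = -96*(-129 + (3/2 - 4))/23 = -96*(-129 - 5/2)/23 = -(-12624)/23 = -96*(-263/46) = 12624/23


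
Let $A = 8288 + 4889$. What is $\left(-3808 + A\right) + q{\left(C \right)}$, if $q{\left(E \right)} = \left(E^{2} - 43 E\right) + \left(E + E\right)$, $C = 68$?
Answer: $11205$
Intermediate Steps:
$A = 13177$
$q{\left(E \right)} = E^{2} - 41 E$ ($q{\left(E \right)} = \left(E^{2} - 43 E\right) + 2 E = E^{2} - 41 E$)
$\left(-3808 + A\right) + q{\left(C \right)} = \left(-3808 + 13177\right) + 68 \left(-41 + 68\right) = 9369 + 68 \cdot 27 = 9369 + 1836 = 11205$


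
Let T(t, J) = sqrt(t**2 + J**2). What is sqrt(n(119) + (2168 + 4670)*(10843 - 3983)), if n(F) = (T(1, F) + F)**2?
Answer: sqrt(46937003 + 238*sqrt(14162)) ≈ 6853.1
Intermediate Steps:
T(t, J) = sqrt(J**2 + t**2)
n(F) = (F + sqrt(1 + F**2))**2 (n(F) = (sqrt(F**2 + 1**2) + F)**2 = (sqrt(F**2 + 1) + F)**2 = (sqrt(1 + F**2) + F)**2 = (F + sqrt(1 + F**2))**2)
sqrt(n(119) + (2168 + 4670)*(10843 - 3983)) = sqrt((119 + sqrt(1 + 119**2))**2 + (2168 + 4670)*(10843 - 3983)) = sqrt((119 + sqrt(1 + 14161))**2 + 6838*6860) = sqrt((119 + sqrt(14162))**2 + 46908680) = sqrt(46908680 + (119 + sqrt(14162))**2)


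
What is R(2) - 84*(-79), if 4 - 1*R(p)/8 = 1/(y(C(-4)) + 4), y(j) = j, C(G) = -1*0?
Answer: 6666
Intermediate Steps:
C(G) = 0
R(p) = 30 (R(p) = 32 - 8/(0 + 4) = 32 - 8/4 = 32 - 8*¼ = 32 - 2 = 30)
R(2) - 84*(-79) = 30 - 84*(-79) = 30 + 6636 = 6666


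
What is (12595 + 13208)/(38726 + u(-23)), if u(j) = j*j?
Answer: 8601/13085 ≈ 0.65732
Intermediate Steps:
u(j) = j**2
(12595 + 13208)/(38726 + u(-23)) = (12595 + 13208)/(38726 + (-23)**2) = 25803/(38726 + 529) = 25803/39255 = 25803*(1/39255) = 8601/13085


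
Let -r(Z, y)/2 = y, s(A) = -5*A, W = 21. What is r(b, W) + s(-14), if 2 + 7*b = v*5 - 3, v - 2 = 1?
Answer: 28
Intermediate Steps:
v = 3 (v = 2 + 1 = 3)
b = 10/7 (b = -2/7 + (3*5 - 3)/7 = -2/7 + (15 - 3)/7 = -2/7 + (1/7)*12 = -2/7 + 12/7 = 10/7 ≈ 1.4286)
r(Z, y) = -2*y
r(b, W) + s(-14) = -2*21 - 5*(-14) = -42 + 70 = 28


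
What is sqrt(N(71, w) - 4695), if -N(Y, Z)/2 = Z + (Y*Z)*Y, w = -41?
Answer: sqrt(408749) ≈ 639.33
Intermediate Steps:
N(Y, Z) = -2*Z - 2*Z*Y**2 (N(Y, Z) = -2*(Z + (Y*Z)*Y) = -2*(Z + Z*Y**2) = -2*Z - 2*Z*Y**2)
sqrt(N(71, w) - 4695) = sqrt(-2*(-41)*(1 + 71**2) - 4695) = sqrt(-2*(-41)*(1 + 5041) - 4695) = sqrt(-2*(-41)*5042 - 4695) = sqrt(413444 - 4695) = sqrt(408749)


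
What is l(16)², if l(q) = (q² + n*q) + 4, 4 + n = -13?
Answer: 144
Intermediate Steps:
n = -17 (n = -4 - 13 = -17)
l(q) = 4 + q² - 17*q (l(q) = (q² - 17*q) + 4 = 4 + q² - 17*q)
l(16)² = (4 + 16² - 17*16)² = (4 + 256 - 272)² = (-12)² = 144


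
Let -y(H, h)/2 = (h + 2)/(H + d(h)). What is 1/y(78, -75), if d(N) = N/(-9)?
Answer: 259/438 ≈ 0.59132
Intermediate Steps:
d(N) = -N/9 (d(N) = N*(-⅑) = -N/9)
y(H, h) = -2*(2 + h)/(H - h/9) (y(H, h) = -2*(h + 2)/(H - h/9) = -2*(2 + h)/(H - h/9))
1/y(78, -75) = 1/(18*(2 - 75)/(-75 - 9*78)) = 1/(18*(-73)/(-75 - 702)) = 1/(18*(-73)/(-777)) = 1/(18*(-1/777)*(-73)) = 1/(438/259) = 259/438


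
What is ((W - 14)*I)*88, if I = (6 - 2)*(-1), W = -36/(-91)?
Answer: 435776/91 ≈ 4788.8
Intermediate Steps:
W = 36/91 (W = -36*(-1/91) = 36/91 ≈ 0.39560)
I = -4 (I = 4*(-1) = -4)
((W - 14)*I)*88 = ((36/91 - 14)*(-4))*88 = -1238/91*(-4)*88 = (4952/91)*88 = 435776/91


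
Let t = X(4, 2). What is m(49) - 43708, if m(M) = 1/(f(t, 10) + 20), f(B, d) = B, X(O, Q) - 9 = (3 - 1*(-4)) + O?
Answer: -1748319/40 ≈ -43708.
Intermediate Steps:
X(O, Q) = 16 + O (X(O, Q) = 9 + ((3 - 1*(-4)) + O) = 9 + ((3 + 4) + O) = 9 + (7 + O) = 16 + O)
t = 20 (t = 16 + 4 = 20)
m(M) = 1/40 (m(M) = 1/(20 + 20) = 1/40)
m(49) - 43708 = 1/40 - 43708 = -1748319/40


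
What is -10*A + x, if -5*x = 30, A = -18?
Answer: 174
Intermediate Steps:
x = -6 (x = -1/5*30 = -6)
-10*A + x = -10*(-18) - 6 = 180 - 6 = 174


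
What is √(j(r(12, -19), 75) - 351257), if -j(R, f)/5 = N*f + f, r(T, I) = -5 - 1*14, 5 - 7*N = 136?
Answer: I*√16886093/7 ≈ 587.04*I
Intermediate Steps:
N = -131/7 (N = 5/7 - ⅐*136 = 5/7 - 136/7 = -131/7 ≈ -18.714)
r(T, I) = -19 (r(T, I) = -5 - 14 = -19)
j(R, f) = 620*f/7 (j(R, f) = -5*(-131*f/7 + f) = -(-620)*f/7 = 620*f/7)
√(j(r(12, -19), 75) - 351257) = √((620/7)*75 - 351257) = √(46500/7 - 351257) = √(-2412299/7) = I*√16886093/7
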